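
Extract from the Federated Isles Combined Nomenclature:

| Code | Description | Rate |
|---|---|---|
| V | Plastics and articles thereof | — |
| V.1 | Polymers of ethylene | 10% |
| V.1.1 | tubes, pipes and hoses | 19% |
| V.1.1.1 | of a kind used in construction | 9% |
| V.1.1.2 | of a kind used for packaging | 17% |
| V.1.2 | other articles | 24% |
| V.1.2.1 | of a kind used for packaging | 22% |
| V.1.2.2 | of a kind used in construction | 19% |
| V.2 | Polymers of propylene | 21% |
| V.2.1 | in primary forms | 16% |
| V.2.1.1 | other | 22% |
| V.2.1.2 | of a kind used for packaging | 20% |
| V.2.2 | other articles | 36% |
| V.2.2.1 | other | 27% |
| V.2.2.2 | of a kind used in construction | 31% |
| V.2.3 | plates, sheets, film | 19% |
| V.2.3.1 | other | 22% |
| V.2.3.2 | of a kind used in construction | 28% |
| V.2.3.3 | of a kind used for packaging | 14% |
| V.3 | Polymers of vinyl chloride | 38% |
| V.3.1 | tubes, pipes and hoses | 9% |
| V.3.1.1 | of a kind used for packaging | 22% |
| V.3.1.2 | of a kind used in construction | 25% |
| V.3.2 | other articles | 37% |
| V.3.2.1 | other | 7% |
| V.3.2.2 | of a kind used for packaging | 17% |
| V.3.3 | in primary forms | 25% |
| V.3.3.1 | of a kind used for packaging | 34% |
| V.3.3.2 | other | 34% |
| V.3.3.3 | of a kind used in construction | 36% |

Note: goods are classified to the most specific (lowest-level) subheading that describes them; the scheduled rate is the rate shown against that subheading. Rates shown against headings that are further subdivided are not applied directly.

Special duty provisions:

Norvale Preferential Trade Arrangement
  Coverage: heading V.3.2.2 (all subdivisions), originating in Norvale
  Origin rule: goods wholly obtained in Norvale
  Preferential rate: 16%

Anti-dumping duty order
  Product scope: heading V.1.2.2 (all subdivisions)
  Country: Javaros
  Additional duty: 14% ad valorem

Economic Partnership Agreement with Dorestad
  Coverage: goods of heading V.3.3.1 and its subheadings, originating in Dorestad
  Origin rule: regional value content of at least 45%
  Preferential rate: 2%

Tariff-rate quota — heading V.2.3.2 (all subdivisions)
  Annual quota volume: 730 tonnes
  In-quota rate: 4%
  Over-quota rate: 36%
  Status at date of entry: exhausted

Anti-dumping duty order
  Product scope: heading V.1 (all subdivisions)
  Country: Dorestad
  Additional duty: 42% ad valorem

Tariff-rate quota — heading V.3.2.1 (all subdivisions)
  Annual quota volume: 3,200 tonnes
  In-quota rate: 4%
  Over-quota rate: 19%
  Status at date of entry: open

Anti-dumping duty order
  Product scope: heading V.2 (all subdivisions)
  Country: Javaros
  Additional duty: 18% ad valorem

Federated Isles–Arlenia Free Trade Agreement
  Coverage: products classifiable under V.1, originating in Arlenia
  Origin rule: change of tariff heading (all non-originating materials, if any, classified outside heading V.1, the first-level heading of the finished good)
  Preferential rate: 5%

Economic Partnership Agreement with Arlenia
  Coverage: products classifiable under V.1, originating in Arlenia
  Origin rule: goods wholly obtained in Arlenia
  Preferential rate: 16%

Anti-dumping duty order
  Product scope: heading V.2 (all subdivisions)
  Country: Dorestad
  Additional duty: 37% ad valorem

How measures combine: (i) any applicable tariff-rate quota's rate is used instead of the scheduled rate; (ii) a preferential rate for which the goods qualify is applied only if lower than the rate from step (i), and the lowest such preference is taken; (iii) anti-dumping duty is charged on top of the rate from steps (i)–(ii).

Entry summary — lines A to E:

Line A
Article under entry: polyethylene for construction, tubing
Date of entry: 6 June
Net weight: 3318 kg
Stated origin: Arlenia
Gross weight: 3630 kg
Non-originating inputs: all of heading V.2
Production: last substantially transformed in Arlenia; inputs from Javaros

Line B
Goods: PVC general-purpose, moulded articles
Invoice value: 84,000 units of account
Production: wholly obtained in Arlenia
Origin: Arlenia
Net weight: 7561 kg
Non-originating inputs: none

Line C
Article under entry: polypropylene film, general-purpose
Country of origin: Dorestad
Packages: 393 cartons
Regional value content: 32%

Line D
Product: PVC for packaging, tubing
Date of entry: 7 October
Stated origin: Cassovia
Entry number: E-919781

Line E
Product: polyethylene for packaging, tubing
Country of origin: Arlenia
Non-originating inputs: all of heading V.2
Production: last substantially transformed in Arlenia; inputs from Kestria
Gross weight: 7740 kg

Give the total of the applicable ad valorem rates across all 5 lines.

Line A: polyethylene → V.1; tubing → V.1.1; for construction → V.1.1.1. Scheduled 9%. Arlenia agreement on V.1: CTH met → 5% available; Arlenia agreement on V.1: not wholly obtained; preferential 5%. → 5%.
Line B: PVC → V.3; moulded articles → V.3.2; general-purpose → V.3.2.1. Scheduled 7%. quota on V.3.2.1 open → in-quota 4%; Arlenia agreement on V.1: V.3.2.1 not covered; Arlenia agreement on V.1: V.3.2.1 not covered. → 4%.
Line C: polypropylene → V.2; film → V.2.3; general-purpose → V.2.3.1. Scheduled 22%. Dorestad agreement on V.3.3.1: V.2.3.1 not covered; anti-dumping (Dorestad, V.2): +37%; total 22% + 37% = 59%. → 59%.
Line D: PVC → V.3; tubing → V.3.1; for packaging → V.3.1.1. Scheduled 22%. No special measure applies. → 22%.
Line E: polyethylene → V.1; tubing → V.1.1; for packaging → V.1.1.2. Scheduled 17%. Arlenia agreement on V.1: CTH met → 5% available; Arlenia agreement on V.1: not wholly obtained; preferential 5%. → 5%.
Sum: 5% + 4% + 59% + 22% + 5% = 95%.

95%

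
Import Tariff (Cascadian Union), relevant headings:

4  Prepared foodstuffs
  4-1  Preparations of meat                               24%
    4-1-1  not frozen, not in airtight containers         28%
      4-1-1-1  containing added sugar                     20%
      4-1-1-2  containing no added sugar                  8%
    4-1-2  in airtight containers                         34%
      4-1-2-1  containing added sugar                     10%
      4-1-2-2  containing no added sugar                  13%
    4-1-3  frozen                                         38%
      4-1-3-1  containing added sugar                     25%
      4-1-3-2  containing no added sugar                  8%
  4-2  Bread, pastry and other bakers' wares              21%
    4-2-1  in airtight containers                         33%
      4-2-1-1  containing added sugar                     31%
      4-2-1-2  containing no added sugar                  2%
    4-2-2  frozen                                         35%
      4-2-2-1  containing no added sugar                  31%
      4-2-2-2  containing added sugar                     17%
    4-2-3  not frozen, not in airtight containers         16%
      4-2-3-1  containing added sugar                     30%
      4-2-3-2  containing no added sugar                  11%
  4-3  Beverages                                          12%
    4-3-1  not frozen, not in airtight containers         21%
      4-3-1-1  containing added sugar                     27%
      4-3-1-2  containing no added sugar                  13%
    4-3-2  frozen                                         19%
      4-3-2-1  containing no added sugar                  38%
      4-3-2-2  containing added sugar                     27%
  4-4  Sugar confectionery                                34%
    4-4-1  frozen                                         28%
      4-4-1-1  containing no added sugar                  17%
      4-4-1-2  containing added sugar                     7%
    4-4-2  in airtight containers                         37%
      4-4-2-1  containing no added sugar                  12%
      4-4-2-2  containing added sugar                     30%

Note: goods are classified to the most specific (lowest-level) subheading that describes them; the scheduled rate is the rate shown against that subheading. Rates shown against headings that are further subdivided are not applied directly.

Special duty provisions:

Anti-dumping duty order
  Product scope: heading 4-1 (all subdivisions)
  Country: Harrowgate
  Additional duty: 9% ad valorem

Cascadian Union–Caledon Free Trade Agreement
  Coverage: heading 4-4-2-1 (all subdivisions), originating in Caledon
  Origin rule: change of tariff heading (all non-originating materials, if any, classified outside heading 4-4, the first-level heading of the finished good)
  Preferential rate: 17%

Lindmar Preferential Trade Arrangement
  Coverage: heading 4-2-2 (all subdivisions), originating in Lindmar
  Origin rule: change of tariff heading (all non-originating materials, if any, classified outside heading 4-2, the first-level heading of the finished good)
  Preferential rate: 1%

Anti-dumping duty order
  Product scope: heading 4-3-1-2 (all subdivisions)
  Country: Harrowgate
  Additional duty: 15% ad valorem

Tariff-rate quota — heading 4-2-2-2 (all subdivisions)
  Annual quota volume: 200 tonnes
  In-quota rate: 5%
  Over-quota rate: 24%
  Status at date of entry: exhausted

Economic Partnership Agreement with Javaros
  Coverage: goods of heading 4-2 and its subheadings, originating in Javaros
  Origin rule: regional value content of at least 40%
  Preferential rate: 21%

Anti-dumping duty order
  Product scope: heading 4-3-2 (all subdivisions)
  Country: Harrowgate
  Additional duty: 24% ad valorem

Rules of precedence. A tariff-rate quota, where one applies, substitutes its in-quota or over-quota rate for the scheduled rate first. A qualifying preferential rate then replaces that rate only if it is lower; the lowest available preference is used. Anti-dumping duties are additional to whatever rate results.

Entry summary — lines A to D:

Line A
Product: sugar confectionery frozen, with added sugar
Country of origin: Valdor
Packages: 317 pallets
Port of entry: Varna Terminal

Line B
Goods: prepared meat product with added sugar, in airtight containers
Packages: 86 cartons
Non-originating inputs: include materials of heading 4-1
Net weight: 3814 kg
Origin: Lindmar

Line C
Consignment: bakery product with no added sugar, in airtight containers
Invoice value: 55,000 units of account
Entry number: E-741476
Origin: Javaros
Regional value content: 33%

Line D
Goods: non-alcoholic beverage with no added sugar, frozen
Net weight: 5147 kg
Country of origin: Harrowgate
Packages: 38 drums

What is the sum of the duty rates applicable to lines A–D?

Line A: sugar confectionery → 4-4; frozen → 4-4-1; with added sugar → 4-4-1-2. Scheduled 7%. No special measure applies. → 7%.
Line B: prepared meat product → 4-1; in airtight containers → 4-1-2; with added sugar → 4-1-2-1. Scheduled 10%. Lindmar agreement on 4-2-2: 4-1-2-1 not covered. → 10%.
Line C: bakery product → 4-2; in airtight containers → 4-2-1; with no added sugar → 4-2-1-2. Scheduled 2%. Javaros agreement on 4-2: RVC < 40%. → 2%.
Line D: non-alcoholic beverage → 4-3; frozen → 4-3-2; with no added sugar → 4-3-2-1. Scheduled 38%. anti-dumping (Harrowgate, 4-3-2): +24%; total 38% + 24% = 62%. → 62%.
Sum: 7% + 10% + 2% + 62% = 81%.

81%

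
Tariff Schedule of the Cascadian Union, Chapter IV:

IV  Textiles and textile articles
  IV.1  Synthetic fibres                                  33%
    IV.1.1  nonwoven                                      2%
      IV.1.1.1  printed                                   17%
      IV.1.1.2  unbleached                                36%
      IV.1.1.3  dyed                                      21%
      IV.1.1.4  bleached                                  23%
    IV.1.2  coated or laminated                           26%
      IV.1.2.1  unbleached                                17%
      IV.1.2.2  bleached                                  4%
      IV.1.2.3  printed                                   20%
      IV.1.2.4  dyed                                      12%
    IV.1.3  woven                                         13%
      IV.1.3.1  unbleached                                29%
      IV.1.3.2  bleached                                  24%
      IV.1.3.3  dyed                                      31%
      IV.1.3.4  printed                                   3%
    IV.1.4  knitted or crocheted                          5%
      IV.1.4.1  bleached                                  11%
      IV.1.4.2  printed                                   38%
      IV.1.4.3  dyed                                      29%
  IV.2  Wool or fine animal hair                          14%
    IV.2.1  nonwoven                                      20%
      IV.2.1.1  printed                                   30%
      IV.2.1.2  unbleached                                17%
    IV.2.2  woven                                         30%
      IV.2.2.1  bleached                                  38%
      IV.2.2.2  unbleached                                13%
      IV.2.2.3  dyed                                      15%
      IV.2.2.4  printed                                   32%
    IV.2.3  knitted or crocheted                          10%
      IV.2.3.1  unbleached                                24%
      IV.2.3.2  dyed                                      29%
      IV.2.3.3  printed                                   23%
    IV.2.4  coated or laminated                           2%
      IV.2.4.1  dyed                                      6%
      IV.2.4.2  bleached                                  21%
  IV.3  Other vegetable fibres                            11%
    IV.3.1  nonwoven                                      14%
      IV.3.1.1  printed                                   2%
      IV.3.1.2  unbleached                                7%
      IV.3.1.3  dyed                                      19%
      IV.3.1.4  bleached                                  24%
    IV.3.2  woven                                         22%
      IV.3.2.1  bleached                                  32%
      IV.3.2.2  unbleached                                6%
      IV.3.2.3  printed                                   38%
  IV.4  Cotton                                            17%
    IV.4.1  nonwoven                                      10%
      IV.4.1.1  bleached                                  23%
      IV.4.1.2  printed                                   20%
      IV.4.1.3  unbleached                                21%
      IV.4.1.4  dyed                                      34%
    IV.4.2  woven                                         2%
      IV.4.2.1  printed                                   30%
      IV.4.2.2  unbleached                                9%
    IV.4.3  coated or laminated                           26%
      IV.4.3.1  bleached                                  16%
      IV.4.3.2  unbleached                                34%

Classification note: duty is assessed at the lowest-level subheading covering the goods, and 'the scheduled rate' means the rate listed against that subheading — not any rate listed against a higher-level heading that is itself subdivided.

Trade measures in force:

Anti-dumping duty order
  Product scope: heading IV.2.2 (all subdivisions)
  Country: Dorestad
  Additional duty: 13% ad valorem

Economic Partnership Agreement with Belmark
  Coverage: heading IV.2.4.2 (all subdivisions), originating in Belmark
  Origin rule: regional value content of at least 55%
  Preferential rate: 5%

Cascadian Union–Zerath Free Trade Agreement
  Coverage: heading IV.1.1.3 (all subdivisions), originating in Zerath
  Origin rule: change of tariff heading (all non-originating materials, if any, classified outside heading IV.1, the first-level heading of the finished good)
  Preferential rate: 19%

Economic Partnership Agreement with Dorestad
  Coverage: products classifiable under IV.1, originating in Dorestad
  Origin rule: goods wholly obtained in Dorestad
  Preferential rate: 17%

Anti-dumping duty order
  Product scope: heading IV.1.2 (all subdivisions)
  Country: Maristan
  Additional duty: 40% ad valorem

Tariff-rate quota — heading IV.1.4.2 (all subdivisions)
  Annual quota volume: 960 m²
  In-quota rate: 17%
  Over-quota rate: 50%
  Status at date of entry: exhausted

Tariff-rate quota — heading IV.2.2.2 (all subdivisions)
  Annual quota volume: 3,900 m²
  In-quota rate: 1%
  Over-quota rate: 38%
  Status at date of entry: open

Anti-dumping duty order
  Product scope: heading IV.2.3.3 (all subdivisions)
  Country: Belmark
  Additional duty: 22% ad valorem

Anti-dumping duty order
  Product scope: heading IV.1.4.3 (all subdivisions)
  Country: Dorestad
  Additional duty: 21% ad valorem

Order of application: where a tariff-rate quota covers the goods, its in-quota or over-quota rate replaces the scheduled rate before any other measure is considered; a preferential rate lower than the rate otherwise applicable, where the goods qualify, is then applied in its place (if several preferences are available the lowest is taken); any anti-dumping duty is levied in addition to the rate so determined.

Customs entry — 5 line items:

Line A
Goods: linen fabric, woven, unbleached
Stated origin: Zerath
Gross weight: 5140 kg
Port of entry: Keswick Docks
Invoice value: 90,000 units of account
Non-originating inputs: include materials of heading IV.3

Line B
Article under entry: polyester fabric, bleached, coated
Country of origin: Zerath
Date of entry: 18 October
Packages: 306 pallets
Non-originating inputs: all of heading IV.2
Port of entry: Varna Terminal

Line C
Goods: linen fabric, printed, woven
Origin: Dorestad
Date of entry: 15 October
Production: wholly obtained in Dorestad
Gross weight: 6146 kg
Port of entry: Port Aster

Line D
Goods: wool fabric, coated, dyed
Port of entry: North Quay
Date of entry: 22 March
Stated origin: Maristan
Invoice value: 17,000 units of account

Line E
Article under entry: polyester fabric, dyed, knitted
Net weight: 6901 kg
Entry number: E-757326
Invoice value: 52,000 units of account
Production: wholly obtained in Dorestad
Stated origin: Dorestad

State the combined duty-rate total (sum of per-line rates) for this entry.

Line A: linen → IV.3; woven → IV.3.2; unbleached → IV.3.2.2. Scheduled 6%. Zerath agreement on IV.1.1.3: IV.3.2.2 not covered. → 6%.
Line B: polyester → IV.1; coated → IV.1.2; bleached → IV.1.2.2. Scheduled 4%. Zerath agreement on IV.1.1.3: IV.1.2.2 not covered. → 4%.
Line C: linen → IV.3; woven → IV.3.2; printed → IV.3.2.3. Scheduled 38%. Dorestad agreement on IV.1: IV.3.2.3 not covered. → 38%.
Line D: wool → IV.2; coated → IV.2.4; dyed → IV.2.4.1. Scheduled 6%. No special measure applies. → 6%.
Line E: polyester → IV.1; knitted → IV.1.4; dyed → IV.1.4.3. Scheduled 29%. Dorestad agreement on IV.1: wholly obtained → 17% available; preferential 17%; anti-dumping (Dorestad, IV.1.4.3): +21%; total 17% + 21% = 38%. → 38%.
Sum: 6% + 4% + 38% + 6% + 38% = 92%.

92%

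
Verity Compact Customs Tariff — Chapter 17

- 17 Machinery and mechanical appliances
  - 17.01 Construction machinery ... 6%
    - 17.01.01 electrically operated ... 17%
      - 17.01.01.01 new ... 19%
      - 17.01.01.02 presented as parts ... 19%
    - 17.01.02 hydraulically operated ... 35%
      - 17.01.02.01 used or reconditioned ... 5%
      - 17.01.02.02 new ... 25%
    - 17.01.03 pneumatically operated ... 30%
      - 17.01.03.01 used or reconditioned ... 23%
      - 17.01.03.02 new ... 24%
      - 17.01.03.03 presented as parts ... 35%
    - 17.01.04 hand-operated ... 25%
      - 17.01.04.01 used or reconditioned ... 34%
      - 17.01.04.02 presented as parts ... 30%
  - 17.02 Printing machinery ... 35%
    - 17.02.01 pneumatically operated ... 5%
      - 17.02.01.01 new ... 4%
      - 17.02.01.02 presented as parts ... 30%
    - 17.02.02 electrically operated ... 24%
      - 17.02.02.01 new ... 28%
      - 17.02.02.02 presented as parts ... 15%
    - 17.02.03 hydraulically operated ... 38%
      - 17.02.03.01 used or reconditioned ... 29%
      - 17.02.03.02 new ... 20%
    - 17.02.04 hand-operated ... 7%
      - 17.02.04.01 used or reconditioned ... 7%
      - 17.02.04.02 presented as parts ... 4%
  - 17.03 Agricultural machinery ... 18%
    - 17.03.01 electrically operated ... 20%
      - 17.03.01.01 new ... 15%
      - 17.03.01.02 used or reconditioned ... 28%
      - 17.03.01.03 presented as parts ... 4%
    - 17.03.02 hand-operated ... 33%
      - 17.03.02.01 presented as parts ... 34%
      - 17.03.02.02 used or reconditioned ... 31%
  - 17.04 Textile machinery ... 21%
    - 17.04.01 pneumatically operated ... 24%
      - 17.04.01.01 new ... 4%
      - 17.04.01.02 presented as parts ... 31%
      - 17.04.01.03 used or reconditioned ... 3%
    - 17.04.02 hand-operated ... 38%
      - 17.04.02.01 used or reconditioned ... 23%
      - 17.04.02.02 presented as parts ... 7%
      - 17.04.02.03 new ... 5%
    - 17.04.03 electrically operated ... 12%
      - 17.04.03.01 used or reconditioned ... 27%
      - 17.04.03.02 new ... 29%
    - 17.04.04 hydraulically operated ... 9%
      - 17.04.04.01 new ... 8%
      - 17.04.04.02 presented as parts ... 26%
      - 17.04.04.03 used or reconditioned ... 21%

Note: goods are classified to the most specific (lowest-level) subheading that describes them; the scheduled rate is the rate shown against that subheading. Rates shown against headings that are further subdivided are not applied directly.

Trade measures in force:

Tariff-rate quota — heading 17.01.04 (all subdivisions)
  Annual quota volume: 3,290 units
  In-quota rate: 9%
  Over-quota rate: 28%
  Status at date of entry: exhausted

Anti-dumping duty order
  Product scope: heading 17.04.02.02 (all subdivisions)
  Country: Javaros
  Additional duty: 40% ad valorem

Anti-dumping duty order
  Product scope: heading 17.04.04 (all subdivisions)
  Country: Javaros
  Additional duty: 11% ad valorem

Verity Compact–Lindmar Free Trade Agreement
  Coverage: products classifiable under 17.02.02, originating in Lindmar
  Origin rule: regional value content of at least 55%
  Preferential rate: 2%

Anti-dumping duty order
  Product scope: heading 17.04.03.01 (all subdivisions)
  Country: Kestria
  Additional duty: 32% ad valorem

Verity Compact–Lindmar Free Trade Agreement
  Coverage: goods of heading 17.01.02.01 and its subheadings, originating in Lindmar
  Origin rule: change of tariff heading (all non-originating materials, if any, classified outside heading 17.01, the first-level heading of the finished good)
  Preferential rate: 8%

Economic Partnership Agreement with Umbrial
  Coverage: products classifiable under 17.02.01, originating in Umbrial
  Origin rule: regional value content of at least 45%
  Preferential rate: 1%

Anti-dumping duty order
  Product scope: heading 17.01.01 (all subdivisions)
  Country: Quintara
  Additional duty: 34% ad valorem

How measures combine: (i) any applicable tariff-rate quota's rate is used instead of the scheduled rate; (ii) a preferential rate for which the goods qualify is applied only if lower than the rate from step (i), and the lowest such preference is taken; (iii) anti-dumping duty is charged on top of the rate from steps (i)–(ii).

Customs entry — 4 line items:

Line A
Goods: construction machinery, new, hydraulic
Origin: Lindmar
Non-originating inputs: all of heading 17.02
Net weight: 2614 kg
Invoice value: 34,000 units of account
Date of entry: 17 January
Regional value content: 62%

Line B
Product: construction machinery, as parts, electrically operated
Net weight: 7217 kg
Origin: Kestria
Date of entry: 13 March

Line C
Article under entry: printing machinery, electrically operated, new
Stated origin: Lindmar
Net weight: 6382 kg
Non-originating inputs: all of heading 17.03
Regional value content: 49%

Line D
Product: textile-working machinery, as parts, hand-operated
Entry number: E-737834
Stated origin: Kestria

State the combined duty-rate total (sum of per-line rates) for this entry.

79%

Line A: construction → 17.01; hydraulic → 17.01.02; new → 17.01.02.02. Scheduled 25%. Lindmar agreement on 17.02.02: 17.01.02.02 not covered; Lindmar agreement on 17.01.02.01: 17.01.02.02 not covered. → 25%.
Line B: construction → 17.01; electrically operated → 17.01.01; as parts → 17.01.01.02. Scheduled 19%. No special measure applies. → 19%.
Line C: printing → 17.02; electrically operated → 17.02.02; new → 17.02.02.01. Scheduled 28%. Lindmar agreement on 17.02.02: RVC < 55%; Lindmar agreement on 17.01.02.01: 17.02.02.01 not covered. → 28%.
Line D: textile-working → 17.04; hand-operated → 17.04.02; as parts → 17.04.02.02. Scheduled 7%. No special measure applies. → 7%.
Sum: 25% + 19% + 28% + 7% = 79%.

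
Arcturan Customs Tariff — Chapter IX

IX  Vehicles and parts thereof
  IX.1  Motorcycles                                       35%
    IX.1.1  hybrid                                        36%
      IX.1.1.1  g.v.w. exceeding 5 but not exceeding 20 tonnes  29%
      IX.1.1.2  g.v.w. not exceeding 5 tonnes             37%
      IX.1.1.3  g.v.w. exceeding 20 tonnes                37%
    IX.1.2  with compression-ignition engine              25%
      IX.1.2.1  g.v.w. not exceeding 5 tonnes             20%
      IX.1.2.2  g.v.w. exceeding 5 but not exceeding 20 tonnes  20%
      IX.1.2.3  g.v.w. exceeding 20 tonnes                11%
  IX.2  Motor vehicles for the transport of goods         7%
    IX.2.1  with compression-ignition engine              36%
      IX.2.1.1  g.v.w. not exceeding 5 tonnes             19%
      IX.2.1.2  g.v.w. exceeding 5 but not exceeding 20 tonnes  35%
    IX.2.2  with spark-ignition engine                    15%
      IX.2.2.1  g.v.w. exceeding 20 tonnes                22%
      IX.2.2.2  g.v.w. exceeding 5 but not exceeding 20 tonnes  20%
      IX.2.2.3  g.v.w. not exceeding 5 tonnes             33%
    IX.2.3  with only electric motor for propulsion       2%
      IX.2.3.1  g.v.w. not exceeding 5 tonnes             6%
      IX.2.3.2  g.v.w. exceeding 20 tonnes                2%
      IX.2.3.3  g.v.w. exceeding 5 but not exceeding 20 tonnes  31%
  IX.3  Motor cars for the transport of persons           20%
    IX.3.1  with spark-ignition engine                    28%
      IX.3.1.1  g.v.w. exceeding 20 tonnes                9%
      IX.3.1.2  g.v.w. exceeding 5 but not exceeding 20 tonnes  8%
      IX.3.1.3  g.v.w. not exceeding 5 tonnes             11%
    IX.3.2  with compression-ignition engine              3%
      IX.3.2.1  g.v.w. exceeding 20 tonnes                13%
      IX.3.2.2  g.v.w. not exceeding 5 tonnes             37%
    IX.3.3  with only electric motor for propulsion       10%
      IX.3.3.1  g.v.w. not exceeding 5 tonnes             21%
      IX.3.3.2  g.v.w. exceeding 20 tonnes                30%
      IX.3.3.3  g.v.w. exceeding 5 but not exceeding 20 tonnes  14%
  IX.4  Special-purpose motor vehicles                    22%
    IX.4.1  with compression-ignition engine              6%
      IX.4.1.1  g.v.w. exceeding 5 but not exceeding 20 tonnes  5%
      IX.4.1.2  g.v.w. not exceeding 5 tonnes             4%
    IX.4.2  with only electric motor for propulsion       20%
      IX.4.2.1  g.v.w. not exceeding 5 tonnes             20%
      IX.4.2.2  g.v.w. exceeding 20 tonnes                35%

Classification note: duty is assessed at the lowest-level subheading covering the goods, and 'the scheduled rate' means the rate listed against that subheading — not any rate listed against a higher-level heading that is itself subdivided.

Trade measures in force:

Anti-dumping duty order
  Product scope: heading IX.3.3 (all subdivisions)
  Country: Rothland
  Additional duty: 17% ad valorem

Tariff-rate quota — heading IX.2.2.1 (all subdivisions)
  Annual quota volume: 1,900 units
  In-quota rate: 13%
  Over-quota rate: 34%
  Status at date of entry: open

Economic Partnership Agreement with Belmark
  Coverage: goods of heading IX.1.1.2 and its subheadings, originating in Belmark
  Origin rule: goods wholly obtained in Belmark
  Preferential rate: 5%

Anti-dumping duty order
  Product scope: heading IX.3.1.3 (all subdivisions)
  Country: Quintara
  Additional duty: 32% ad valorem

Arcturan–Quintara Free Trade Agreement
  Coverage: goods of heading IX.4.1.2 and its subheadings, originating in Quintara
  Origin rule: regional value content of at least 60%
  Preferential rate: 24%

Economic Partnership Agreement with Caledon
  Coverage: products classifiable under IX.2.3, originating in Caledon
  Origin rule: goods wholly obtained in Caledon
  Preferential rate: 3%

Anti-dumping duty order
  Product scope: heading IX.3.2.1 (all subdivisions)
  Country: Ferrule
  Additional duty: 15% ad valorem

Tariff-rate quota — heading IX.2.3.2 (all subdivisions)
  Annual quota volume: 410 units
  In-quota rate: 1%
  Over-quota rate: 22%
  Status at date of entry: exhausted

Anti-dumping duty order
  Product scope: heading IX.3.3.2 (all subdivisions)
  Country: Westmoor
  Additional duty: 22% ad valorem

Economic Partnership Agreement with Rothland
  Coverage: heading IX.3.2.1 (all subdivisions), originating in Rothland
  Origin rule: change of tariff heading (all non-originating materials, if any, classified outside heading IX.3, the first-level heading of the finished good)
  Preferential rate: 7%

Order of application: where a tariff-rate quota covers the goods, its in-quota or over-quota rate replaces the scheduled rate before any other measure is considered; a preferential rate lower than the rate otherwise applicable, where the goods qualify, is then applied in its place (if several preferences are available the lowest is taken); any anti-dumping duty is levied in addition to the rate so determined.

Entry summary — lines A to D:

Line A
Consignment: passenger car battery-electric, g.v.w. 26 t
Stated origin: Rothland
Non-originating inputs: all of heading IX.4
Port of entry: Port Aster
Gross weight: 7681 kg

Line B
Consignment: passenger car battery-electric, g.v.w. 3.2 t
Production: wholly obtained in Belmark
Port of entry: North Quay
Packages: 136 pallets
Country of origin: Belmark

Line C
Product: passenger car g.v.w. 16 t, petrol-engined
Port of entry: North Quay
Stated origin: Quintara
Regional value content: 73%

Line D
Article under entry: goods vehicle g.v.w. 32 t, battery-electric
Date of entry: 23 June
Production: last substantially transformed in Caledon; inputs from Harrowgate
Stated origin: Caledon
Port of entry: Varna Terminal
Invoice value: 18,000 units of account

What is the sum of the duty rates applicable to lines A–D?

98%

Line A: passenger car → IX.3; battery-electric → IX.3.3; g.v.w. 26 t → IX.3.3.2. Scheduled 30%. Rothland agreement on IX.3.2.1: IX.3.3.2 not covered; anti-dumping (Rothland, IX.3.3): +17%; total 30% + 17% = 47%. → 47%.
Line B: passenger car → IX.3; battery-electric → IX.3.3; g.v.w. 3.2 t → IX.3.3.1. Scheduled 21%. Belmark agreement on IX.1.1.2: IX.3.3.1 not covered. → 21%.
Line C: passenger car → IX.3; petrol-engined → IX.3.1; g.v.w. 16 t → IX.3.1.2. Scheduled 8%. Quintara agreement on IX.4.1.2: IX.3.1.2 not covered. → 8%.
Line D: goods vehicle → IX.2; battery-electric → IX.2.3; g.v.w. 32 t → IX.2.3.2. Scheduled 2%. quota on IX.2.3.2 exhausted → over-quota 22%; Caledon agreement on IX.2.3: not wholly obtained. → 22%.
Sum: 47% + 21% + 8% + 22% = 98%.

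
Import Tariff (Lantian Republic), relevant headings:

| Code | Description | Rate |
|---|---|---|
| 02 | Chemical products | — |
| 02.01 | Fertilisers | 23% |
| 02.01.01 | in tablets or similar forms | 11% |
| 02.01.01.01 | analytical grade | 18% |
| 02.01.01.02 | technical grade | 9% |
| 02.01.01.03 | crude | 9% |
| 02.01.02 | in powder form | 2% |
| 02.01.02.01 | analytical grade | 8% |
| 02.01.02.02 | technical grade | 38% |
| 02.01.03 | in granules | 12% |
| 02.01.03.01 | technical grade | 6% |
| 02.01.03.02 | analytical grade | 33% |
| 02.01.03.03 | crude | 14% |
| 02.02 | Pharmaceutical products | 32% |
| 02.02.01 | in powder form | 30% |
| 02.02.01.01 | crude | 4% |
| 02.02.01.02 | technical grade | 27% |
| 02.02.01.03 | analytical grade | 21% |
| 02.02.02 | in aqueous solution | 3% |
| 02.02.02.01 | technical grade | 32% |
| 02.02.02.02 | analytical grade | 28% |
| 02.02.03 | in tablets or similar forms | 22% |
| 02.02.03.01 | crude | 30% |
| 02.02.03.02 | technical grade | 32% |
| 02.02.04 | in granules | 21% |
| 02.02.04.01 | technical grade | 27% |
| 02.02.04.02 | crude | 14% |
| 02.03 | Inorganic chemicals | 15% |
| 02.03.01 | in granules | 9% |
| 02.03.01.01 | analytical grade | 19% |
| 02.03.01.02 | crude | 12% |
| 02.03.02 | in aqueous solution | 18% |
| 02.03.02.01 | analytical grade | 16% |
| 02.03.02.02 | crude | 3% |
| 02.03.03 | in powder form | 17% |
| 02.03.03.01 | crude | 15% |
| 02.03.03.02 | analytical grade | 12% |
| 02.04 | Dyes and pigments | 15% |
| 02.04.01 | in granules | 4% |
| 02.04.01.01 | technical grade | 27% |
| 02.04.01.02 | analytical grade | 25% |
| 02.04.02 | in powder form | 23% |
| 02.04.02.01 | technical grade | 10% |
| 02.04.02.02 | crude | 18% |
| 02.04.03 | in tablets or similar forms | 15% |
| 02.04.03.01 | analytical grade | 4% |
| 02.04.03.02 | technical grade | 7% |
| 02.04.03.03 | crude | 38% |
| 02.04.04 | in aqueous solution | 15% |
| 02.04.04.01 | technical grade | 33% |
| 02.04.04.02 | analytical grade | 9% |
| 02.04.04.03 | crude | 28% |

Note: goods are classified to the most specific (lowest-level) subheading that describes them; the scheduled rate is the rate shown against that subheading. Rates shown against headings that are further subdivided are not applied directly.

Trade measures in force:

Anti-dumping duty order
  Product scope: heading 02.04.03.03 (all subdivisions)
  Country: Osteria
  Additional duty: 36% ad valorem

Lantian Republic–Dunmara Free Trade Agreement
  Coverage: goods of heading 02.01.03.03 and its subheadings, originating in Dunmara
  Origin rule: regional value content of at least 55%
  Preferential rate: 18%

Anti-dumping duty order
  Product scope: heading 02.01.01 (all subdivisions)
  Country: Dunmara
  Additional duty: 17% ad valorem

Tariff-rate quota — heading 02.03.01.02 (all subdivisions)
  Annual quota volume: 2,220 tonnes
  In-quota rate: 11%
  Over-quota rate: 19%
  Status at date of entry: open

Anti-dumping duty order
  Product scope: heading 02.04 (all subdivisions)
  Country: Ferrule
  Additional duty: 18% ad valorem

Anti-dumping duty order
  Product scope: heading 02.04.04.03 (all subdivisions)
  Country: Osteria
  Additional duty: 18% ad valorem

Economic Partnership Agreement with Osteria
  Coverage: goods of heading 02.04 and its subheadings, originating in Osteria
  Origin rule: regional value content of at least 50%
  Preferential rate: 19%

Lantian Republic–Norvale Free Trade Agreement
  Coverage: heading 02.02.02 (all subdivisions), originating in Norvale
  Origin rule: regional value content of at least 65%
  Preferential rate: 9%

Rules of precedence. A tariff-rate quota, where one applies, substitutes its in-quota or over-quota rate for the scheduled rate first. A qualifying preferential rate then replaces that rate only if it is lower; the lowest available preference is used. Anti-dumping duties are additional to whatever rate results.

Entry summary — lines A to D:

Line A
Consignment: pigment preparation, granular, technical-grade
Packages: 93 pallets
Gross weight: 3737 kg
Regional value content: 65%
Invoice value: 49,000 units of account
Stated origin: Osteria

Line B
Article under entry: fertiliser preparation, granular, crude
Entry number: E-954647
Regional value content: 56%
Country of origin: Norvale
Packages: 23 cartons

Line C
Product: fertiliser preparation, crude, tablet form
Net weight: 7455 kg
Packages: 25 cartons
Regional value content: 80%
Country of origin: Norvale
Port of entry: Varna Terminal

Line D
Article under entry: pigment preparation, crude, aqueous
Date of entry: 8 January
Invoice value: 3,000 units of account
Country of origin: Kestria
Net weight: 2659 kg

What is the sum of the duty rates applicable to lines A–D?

70%

Line A: pigment → 02.04; granular → 02.04.01; technical-grade → 02.04.01.01. Scheduled 27%. Osteria agreement on 02.04: RVC ≥ 50% → 19% available; preferential 19%. → 19%.
Line B: fertiliser → 02.01; granular → 02.01.03; crude → 02.01.03.03. Scheduled 14%. Norvale agreement on 02.02.02: 02.01.03.03 not covered. → 14%.
Line C: fertiliser → 02.01; tablet form → 02.01.01; crude → 02.01.01.03. Scheduled 9%. Norvale agreement on 02.02.02: 02.01.01.03 not covered. → 9%.
Line D: pigment → 02.04; aqueous → 02.04.04; crude → 02.04.04.03. Scheduled 28%. No special measure applies. → 28%.
Sum: 19% + 14% + 9% + 28% = 70%.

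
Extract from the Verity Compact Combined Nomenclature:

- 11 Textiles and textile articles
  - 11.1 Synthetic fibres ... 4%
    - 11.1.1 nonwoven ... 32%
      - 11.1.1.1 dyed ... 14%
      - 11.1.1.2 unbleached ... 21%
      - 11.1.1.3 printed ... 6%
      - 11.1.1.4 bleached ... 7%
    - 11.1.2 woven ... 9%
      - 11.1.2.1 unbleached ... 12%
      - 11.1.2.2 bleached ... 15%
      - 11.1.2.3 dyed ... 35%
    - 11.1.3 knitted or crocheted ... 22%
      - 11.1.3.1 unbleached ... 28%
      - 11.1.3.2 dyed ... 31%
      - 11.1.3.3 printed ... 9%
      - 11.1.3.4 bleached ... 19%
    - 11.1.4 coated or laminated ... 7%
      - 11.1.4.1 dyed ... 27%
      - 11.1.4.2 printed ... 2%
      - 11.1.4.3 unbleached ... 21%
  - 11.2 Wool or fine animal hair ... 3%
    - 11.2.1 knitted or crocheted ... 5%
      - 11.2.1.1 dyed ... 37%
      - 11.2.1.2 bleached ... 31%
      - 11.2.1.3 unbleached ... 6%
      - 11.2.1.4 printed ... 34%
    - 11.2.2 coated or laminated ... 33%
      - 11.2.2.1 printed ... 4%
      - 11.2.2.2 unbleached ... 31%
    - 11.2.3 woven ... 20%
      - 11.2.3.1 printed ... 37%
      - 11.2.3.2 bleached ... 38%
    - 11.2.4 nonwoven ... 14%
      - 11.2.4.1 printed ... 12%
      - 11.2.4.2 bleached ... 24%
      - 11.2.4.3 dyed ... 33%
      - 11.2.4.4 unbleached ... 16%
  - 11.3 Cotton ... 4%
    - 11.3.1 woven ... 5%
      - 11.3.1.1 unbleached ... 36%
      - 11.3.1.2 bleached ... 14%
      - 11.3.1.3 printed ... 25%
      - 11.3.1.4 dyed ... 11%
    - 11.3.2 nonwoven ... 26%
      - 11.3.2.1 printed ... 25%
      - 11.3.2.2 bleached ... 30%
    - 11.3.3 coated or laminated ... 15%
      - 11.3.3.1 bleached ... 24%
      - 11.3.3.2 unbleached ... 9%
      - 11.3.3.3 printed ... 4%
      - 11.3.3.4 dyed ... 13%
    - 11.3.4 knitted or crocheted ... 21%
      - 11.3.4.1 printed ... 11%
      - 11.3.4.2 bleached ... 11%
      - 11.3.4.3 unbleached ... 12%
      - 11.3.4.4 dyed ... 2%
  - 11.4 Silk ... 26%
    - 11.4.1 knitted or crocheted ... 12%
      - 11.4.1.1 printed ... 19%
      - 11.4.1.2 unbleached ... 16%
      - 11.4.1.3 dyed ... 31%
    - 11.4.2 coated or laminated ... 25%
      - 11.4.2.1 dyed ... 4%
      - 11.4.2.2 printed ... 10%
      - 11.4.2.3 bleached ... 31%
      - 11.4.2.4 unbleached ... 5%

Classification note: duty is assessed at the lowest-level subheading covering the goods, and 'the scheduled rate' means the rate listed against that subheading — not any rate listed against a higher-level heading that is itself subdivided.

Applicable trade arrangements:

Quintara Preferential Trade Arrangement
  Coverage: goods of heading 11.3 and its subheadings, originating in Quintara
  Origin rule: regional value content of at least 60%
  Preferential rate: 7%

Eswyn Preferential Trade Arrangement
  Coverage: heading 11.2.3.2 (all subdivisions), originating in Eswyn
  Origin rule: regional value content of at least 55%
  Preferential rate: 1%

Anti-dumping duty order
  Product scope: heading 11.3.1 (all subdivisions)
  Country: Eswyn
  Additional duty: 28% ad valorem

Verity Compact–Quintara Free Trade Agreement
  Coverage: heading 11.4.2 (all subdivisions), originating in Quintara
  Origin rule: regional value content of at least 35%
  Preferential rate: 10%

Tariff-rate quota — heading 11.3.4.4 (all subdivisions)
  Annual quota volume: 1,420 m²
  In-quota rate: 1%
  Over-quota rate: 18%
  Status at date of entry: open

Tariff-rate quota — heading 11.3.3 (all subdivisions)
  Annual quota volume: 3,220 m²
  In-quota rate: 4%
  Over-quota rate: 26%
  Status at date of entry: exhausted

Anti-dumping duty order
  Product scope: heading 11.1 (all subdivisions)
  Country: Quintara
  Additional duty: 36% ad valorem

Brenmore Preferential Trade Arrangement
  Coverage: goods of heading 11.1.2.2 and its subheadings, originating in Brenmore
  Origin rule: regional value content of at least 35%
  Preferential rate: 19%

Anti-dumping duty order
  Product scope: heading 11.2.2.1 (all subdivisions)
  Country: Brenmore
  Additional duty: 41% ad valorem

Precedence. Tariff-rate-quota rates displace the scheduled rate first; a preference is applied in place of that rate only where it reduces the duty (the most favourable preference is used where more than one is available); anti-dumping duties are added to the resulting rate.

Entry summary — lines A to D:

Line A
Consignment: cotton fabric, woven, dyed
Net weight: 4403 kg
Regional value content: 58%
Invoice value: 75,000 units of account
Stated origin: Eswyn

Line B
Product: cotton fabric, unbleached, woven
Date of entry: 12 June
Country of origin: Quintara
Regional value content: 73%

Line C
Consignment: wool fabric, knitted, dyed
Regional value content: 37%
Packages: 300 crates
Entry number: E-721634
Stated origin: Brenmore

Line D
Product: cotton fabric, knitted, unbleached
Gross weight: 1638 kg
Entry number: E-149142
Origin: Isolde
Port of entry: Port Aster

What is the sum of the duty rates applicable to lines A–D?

95%

Line A: cotton → 11.3; woven → 11.3.1; dyed → 11.3.1.4. Scheduled 11%. Eswyn agreement on 11.2.3.2: 11.3.1.4 not covered; anti-dumping (Eswyn, 11.3.1): +28%; total 11% + 28% = 39%. → 39%.
Line B: cotton → 11.3; woven → 11.3.1; unbleached → 11.3.1.1. Scheduled 36%. Quintara agreement on 11.3: RVC ≥ 60% → 7% available; Quintara agreement on 11.4.2: 11.3.1.1 not covered; preferential 7%. → 7%.
Line C: wool → 11.2; knitted → 11.2.1; dyed → 11.2.1.1. Scheduled 37%. Brenmore agreement on 11.1.2.2: 11.2.1.1 not covered. → 37%.
Line D: cotton → 11.3; knitted → 11.3.4; unbleached → 11.3.4.3. Scheduled 12%. No special measure applies. → 12%.
Sum: 39% + 7% + 37% + 12% = 95%.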